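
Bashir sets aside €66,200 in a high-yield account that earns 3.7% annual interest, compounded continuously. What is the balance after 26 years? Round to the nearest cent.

A = P·e^(rt) = 66,200·e^(0.037·26) = 66,200·e^0.962.
e^0.962 ≈ 2.61692509325, so A ≈ 173,240.4412.

€173,240.44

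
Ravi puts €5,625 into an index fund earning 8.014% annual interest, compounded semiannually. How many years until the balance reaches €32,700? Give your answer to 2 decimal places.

(1 + 0.04007)^(2t) = 32,700/5,625 = 5.8133.
2t·ln(1 + 0.04007) = ln(5.8133); 2t = 1.7602/0.039288 ≈ 44.8013.
t ≈ 22.4006 years.

22.40 years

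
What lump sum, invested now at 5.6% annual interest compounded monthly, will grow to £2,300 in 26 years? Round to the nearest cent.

Periodic rate = 5.6%/12 = 0.00466667; 312 periods.
P = 2,300/(1 + 0.056/12)^312 ≈ 2,300/4.274269452 ≈ 538.1037.

£538.10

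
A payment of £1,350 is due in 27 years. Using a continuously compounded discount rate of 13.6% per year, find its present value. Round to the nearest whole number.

P = A·e^(−rt) = 1,350·e^(−3.672).
e^(−3.672) ≈ 0.02542556793, so P ≈ 34.3245.

£34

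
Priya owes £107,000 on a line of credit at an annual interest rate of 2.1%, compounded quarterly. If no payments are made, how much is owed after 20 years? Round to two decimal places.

Periodic rate = 2.1%/4 = 0.00525; periods = 4·20 = 80.
A = 107,000·(1 + 0.00525)^80 ≈ 107,000·1.52029036105 ≈ 162,671.0686.

£162,671.07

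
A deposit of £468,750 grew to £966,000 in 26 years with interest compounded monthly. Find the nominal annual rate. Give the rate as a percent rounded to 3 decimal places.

2.784%

The 312-period growth factor is 966,000/468,750 = 2.0608.
r/12 = 2.0608^(1/312) − 1 ≈ 0.0023203, so r ≈ 12·0.0023203 = 2.78436%.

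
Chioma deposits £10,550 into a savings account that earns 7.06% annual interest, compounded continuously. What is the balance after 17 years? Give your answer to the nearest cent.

£35,034.24

A = P·e^(rt) = 10,550·e^(0.0706·17) = 10,550·e^1.2002.
e^1.2002 ≈ 3.3207810125, so A ≈ 35,034.2397.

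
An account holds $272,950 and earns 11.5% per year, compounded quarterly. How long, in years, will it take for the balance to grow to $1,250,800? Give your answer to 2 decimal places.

We need (1 + 0.02875)^(4t) = 4.5825, so 4t = ln 4.5825 / ln 1.02875 ≈ 53.7054.
t ≈ 53.7054/4 = 13.4263 years.

13.43 years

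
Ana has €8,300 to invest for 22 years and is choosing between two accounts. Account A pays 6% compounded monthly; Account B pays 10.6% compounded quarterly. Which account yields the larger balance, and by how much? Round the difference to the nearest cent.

Account A growth factor: (1 + 0.005)^264 ≈ 3.7311293361; balance ≈ 30,968.3735.
Account B growth factor: (1 + 0.0265)^88 ≈ 9.9905161497; balance ≈ 82,921.2840.
Account B is larger by 51,952.9106.

Account B, by €51,952.91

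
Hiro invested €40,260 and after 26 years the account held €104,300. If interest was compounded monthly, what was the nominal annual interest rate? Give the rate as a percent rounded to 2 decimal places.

The 312-period growth factor is 104,300/40,260 = 2.59066.
r/12 = 2.59066^(1/312) − 1 ≈ 0.00305566, so r ≈ 12·0.00305566 = 3.66679%.

3.67%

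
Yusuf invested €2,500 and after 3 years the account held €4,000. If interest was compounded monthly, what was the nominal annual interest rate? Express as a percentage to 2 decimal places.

The 36-period growth factor is 4,000/2,500 = 1.6.
r/12 = 1.6^(1/36) − 1 ≈ 0.0131413, so r ≈ 12·0.0131413 = 15.76950%.

15.77%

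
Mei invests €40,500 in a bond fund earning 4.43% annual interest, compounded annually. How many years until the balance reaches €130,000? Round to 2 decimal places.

26.90 years

We need (1 + 0.0443)^t = 3.2099, so t = ln 3.2099 / ln 1.0443 ≈ 26.9047.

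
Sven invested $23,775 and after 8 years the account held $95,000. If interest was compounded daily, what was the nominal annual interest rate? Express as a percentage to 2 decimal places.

The 2920-period growth factor is 95,000/23,775 = 3.99579.
r/365 = 3.99579^(1/2920) − 1 ≈ 0.000474511, so r ≈ 365·0.000474511 = 17.31964%.

17.32%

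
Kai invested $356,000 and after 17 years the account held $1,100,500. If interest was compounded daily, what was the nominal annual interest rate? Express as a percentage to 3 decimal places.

The 6205-period growth factor is 1,100,500/356,000 = 3.09129.
r/365 = 3.09129^(1/6205) − 1 ≈ 0.0001819, so r ≈ 365·0.0001819 = 6.63936%.

6.639%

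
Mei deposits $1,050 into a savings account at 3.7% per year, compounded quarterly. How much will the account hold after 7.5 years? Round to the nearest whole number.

$1,384

Periodic rate = 3.7%/4 = 0.00925; periods = 4·7.5 = 30.
A = 1,050·(1 + 0.00925)^30 ≈ 1,050·1.318143652 ≈ 1,384.0508.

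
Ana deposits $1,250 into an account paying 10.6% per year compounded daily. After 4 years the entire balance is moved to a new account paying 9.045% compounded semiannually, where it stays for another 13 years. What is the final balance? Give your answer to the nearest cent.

After 4 years at 10.6%: 1,250 × 1.527967537 ≈ 1,909.9594.
Then 13 years at 9.045%: 1,909.9594 × 3.1583082 ≈ 6,032.2405.

$6,032.24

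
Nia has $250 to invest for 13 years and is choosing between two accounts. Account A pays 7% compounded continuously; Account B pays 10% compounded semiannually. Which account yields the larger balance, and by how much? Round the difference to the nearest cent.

Account A growth factor: e^(0.07·13) = e^0.91 ≈ 2.48432253; balance ≈ 621.0806.
Account B growth factor: (1 + 0.05)^26 ≈ 3.55567269; balance ≈ 888.9182.
Account B is larger by 267.8375.

Account B, by $267.84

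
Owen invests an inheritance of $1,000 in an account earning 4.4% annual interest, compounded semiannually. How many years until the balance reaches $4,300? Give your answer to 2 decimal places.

33.51 years

We need (1 + 0.022)^(2t) = 4.3, so 2t = ln 4.3 / ln 1.022 ≈ 67.0273.
t ≈ 67.0273/2 = 33.5137 years.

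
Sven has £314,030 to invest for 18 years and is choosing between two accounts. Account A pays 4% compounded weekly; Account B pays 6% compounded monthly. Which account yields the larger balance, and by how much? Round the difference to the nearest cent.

A: (1 + 0.04/52)^936 ≈ 2.05386466095, so 314,030 × 2.05386466095 ≈ 644,975.1195.
B: (1 + 0.005)^216 ≈ 2.93676597204, so 314,030 × 2.93676597204 ≈ 922,232.6182.
Difference ≈ 277,257.4987 in favor of B.

Account B, by £277,257.50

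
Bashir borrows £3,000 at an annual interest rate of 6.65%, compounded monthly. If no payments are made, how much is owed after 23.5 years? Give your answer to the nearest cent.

£14,254.15

Growth factor = (1 + 0.0665/12)^282 ≈ 4.7513833698.
A ≈ 3,000 × 4.7513833698 ≈ 14,254.1501.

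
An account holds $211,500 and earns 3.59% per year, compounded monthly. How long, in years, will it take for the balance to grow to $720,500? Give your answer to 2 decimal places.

(1 + 0.00299167)^(12t) = 720,500/211,500 = 3.4066.
12t·ln(1 + 0.00299167) = ln(3.4066); 12t = 1.2257/0.0029872 ≈ 410.3241.
t ≈ 34.1937 years.

34.19 years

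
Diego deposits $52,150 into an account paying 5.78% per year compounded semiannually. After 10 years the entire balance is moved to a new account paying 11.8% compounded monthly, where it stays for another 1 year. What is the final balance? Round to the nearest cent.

Phase 1: 52,150·(1 + 0.0289)^20 ≈ 92,197.1842.
Phase 2: 92,197.1842·(1 + 0.118/12)^12 ≈ 103,684.5585.

$103,684.56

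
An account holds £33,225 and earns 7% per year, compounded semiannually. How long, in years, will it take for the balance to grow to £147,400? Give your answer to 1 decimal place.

21.7 years

We need (1 + 0.035)^(2t) = 4.4364, so 2t = ln 4.4364 / ln 1.035 ≈ 43.3077.
t ≈ 43.3077/2 = 21.6539 years.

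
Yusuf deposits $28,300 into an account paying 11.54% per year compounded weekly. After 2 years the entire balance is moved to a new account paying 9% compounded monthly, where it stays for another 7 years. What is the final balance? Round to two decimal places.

$66,756.74

Phase 1: 28,300·(1 + 0.1154/52)^104 ≈ 35,637.7719.
Phase 2: 35,637.7719·(1 + 0.0075)^84 ≈ 66,756.7443.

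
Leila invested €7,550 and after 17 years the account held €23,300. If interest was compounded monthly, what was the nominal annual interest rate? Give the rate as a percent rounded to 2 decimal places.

(1 + r/12)^204 = 23,300/7,550 = 3.08609.
1 + r/12 = 3.08609^(1/204) ≈ 1.005539, so r/12 ≈ 0.00553933.
r ≈ 12·0.00553933 = 6.64720%.

6.65%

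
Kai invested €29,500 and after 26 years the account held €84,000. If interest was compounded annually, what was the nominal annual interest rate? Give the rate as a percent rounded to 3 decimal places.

4.107%

(1 + r)^26 = 84,000/29,500 = 2.84746.
1 + r = 2.84746^(1/26) ≈ 1.041068, so r ≈ 0.0410681.
r ≈ 4.10681%.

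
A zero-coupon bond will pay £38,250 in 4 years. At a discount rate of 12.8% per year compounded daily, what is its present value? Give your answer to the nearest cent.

£22,925.12

Periodic rate = 12.8%/365 = 0.000350685; 1460 periods.
P = 38,250/(1 + 0.128/365)^1460 ≈ 38,250/1.6684753505 ≈ 22,925.1214.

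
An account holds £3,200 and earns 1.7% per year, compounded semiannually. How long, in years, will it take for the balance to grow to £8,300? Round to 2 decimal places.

56.30 years

(1 + 0.0085)^(2t) = 8,300/3,200 = 2.5938.
2t·ln(1 + 0.0085) = ln(2.5938); 2t = 0.9531/0.00846408 ≈ 112.6058.
t ≈ 56.3029 years.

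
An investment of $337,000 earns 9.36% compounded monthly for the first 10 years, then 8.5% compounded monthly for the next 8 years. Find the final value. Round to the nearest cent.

After 10 years at 9.36%: 337,000 × 2.540519205418 ≈ 856,154.9722.
Then 8 years at 8.5%: 856,154.9722 × 1.969151972532 ≈ 1,685,899.2524.

$1,685,899.25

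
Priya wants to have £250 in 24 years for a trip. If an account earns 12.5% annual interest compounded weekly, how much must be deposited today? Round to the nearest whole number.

£12

Periodic rate = 12.5%/52 = 0.00240385; 1248 periods.
P = 250/(1 + 0.125/52)^1248 ≈ 250/20.013359 ≈ 12.4917.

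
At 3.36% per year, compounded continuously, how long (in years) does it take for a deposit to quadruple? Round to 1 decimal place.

41.3 years

e^(0.0336t) = 4, so 0.0336t = ln 4 ≈ 1.3863.
t ≈ 1.3863/0.0336 ≈ 41.2588.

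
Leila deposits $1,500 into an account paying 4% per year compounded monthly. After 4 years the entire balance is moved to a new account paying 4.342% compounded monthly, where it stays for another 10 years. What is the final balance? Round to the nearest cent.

$2,714.52

Phase 1: 1,500·(1 + 0.04/12)^48 ≈ 1,759.7980.
Phase 2: 1,759.7980·(1 + 0.04342/12)^120 ≈ 2,714.5207.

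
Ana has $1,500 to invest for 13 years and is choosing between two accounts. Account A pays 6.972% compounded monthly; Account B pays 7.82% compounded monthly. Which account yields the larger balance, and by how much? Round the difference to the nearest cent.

Account B, by $428.80

A: (1 + 0.00581)^156 ≈ 2.468812284, so 1,500 × 2.468812284 ≈ 3,703.2184.
B: (1 + 0.0782/12)^156 ≈ 2.754681696, so 1,500 × 2.754681696 ≈ 4,132.0225.
Difference ≈ 428.8041 in favor of B.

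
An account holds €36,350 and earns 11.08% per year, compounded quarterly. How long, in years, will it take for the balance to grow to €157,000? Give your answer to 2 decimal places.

13.39 years

We need (1 + 0.0277)^(4t) = 4.3191, so 4t = ln 4.3191 / ln 1.0277 ≈ 53.5459.
t ≈ 53.5459/4 = 13.3865 years.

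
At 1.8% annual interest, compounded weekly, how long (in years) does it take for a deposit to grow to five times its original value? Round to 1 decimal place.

89.4 years

(1 + 0.000346154)^(52t) = 5.
52t = ln 5 / ln(1 + 0.000346154) ≈ 1.6094/0.000346094 ≈ 4650.2920.
t ≈ 89.4287.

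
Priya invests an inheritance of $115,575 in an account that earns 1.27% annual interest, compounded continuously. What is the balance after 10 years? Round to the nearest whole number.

$131,226

A = P·e^(rt) = 115,575·e^(0.0127·10) = 115,575·e^0.127.
e^0.127 ≈ 1.13541701778, so A ≈ 131,225.8218.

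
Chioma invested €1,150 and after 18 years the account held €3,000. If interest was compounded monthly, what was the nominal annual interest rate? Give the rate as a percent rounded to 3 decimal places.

5.339%

(1 + r/12)^216 = 3,000/1,150 = 2.6087.
1 + r/12 = 2.6087^(1/216) ≈ 1.004449, so r/12 ≈ 0.00444899.
r ≈ 12·0.00444899 = 5.33879%.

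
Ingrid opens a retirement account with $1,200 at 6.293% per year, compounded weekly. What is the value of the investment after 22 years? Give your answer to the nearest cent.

Periodic rate = 6.293%/52 = 0.00121019; periods = 52·22 = 1144.
A = 1,200·(1 + 0.06293/52)^1144 ≈ 1,200·3.989328591 ≈ 4,787.1943.

$4,787.19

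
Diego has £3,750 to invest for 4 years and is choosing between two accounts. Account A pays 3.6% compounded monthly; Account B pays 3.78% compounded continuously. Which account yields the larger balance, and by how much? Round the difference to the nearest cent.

Account A growth factor: (1 + 0.003)^48 ≈ 1.154635178; balance ≈ 4,329.8819.
Account B growth factor: e^(0.0378·4) = e^0.1512 ≈ 1.163229281; balance ≈ 4,362.1098.
Account B is larger by 32.2279.

Account B, by £32.23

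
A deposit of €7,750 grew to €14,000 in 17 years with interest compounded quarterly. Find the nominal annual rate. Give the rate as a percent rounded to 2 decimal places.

(1 + r/4)^68 = 14,000/7,750 = 1.80645.
1 + r/4 = 1.80645^(1/68) ≈ 1.008734, so r/4 ≈ 0.00873446.
r ≈ 4·0.00873446 = 3.49378%.

3.49%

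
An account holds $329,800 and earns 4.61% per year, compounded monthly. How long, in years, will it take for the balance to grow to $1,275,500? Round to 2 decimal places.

29.40 years

We need (1 + 0.00384167)^(12t) = 3.8675, so 12t = ln 3.8675 / ln 1.003842 ≈ 352.7645.
t ≈ 352.7645/12 = 29.3970 years.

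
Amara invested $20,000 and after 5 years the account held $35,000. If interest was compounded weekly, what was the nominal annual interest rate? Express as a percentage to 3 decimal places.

The 260-period growth factor is 35,000/20,000 = 1.75.
r/52 = 1.75^(1/260) − 1 ≈ 0.00215469, so r ≈ 52·0.00215469 = 11.20437%.

11.204%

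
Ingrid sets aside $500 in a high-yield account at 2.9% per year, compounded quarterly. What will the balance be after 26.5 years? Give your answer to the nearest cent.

$1,075.28

Periodic rate = 2.9%/4 = 0.00725; periods = 4·26.5 = 106.
A = 500·(1 + 0.00725)^106 ≈ 500·2.150558508 ≈ 1,075.2793.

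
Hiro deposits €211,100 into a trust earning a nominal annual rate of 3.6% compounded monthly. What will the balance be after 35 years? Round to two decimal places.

€742,814.04

Periodic rate = 3.6%/12 = 0.003; periods = 12·35 = 420.
A = 211,100·(1 + 0.003)^420 ≈ 211,100·3.51877800447 ≈ 742,814.0367.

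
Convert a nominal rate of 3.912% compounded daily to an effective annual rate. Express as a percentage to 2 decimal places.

3.99%

One year is 365 periods at 0.000107178 each: (1 + 0.000107178)^365 ≈ 1.039893.
EAR = 1.039893 − 1 ≈ 3.98931%.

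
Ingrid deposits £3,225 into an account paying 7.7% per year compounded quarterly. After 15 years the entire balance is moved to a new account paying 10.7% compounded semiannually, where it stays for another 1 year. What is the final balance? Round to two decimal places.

£11,236.78

Phase 1: 3,225·(1 + 0.01925)^60 ≈ 10,124.4847.
Phase 2: 10,124.4847·(1 + 0.0535)^2 ≈ 11,236.7833.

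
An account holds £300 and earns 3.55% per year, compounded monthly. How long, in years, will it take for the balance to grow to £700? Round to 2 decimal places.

We need (1 + 0.00295833)^(12t) = 2.3333, so 12t = ln 2.3333 / ln 1.002958 ≈ 286.8340.
t ≈ 286.8340/12 = 23.9028 years.

23.90 years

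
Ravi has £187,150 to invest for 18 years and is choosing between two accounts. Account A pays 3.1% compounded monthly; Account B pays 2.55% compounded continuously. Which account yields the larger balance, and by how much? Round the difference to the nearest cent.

A: (1 + 0.031/12)^216 ≈ 1.74591799488, so 187,150 × 1.74591799488 ≈ 326,748.5527.
B: e^(0.0255·18) = e^0.459 ≈ 1.58249070278, so 187,150 × 1.58249070278 ≈ 296,163.1350.
Difference ≈ 30,585.4177 in favor of A.

Account A, by £30,585.42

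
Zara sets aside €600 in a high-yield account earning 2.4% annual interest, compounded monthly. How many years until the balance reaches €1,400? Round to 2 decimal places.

35.34 years

We need (1 + 0.002)^(12t) = 2.3333, so 12t = ln 2.3333 / ln 1.002 ≈ 424.0724.
t ≈ 424.0724/12 = 35.3394 years.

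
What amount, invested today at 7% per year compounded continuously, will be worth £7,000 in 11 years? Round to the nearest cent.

P = A·e^(−rt) = 7,000·e^(−0.77).
e^(−0.77) ≈ 0.4630130683, so P ≈ 3,241.0915.

£3,241.09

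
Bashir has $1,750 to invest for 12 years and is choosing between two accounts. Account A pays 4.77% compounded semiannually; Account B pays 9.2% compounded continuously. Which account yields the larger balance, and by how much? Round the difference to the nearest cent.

A: (1 + 0.02385)^24 ≈ 1.760645946, so 1,750 × 1.760645946 ≈ 3,081.1304.
B: e^(0.092·12) = e^1.104 ≈ 3.016206753, so 1,750 × 3.016206753 ≈ 5,278.3618.
Difference ≈ 2,197.2314 in favor of B.

Account B, by $2,197.23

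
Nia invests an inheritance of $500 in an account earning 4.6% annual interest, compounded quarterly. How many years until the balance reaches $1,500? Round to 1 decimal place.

24.0 years

(1 + 0.0115)^(4t) = 1,500/500 = 3.
4t·ln(1 + 0.0115) = ln(3); 4t = 1.0986/0.0114344 ≈ 96.0798.
t ≈ 24.0199 years.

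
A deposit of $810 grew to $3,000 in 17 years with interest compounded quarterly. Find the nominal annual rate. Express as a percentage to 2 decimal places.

7.78%

The 68-period growth factor is 3,000/810 = 3.7037.
r/4 = 3.7037^(1/68) − 1 ≈ 0.0194415, so r ≈ 4·0.0194415 = 7.77659%.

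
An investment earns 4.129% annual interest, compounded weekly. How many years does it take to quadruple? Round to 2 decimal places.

(1 + 0.000794038)^(52t) = 4.
52t = ln 4 / ln(1 + 0.000794038) ≈ 1.3863/0.000793723 ≈ 1746.5712.
t ≈ 33.5879.

33.59 years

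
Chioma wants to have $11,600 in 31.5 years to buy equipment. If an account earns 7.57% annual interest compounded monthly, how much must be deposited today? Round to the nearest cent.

Periodic rate = 7.57%/12 = 0.00630833; 378 periods.
P = 11,600/(1 + 0.0757/12)^378 ≈ 11,600/10.773185407 ≈ 1,076.7475.

$1,076.75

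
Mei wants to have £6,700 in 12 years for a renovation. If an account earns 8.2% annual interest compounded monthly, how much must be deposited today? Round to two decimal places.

£2,512.94

Periodic rate = 8.2%/12 = 0.00683333; 144 periods.
P = 6,700/(1 + 0.082/12)^144 ≈ 6,700/2.666197334 ≈ 2,512.9423.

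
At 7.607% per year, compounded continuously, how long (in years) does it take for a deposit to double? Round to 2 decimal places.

e^(0.07607t) = 2, so 0.07607t = ln 2 ≈ 0.69315.
t ≈ 0.69315/0.07607 ≈ 9.1120.

9.11 years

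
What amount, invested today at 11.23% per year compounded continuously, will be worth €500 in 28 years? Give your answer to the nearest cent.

P = A·e^(−rt) = 500·e^(−3.1444).
e^(−3.1444) ≈ 0.043092772, so P ≈ 21.5464.

€21.55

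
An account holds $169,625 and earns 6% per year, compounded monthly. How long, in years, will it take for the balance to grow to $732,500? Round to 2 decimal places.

We need (1 + 0.005)^(12t) = 4.3183, so 12t = ln 4.3183 / ln 1.005 ≈ 293.3055.
t ≈ 293.3055/12 = 24.4421 years.

24.44 years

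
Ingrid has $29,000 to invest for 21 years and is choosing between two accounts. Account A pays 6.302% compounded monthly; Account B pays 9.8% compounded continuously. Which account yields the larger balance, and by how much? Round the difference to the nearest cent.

A: (1 + 0.06302/12)^252 ≈ 3.74326055799, so 29,000 × 3.74326055799 ≈ 108,554.5562.
B: e^(0.098·21) = e^2.058 ≈ 7.83029355218, so 29,000 × 7.83029355218 ≈ 227,078.5130.
Difference ≈ 118,523.9568 in favor of B.

Account B, by $118,523.96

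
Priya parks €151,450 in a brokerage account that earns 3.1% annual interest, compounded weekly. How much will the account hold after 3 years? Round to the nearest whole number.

€166,206

Periodic rate = 3.1%/52 = 0.000596154; periods = 52·3 = 156.
A = 151,450·(1 + 0.031/52)^156 ≈ 151,450·1.09743132487 ≈ 166,205.9742.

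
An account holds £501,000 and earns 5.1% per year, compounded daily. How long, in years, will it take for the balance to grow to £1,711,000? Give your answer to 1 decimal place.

24.1 years

(1 + 0.000139726)^(365t) = 1,711,000/501,000 = 3.4152.
365t·ln(1 + 0.000139726) = ln(3.4152); 365t = 1.2282/0.000139716 ≈ 8790.8674.
t ≈ 24.0846 years.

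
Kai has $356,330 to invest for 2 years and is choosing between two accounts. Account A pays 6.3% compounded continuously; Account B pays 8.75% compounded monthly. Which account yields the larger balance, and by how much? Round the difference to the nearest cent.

Account B, by $20,028.57

Account A growth factor: e^(0.063·2) = e^0.126 ≈ 1.13428216828; balance ≈ 404,178.7650.
Account B growth factor: (1 + 0.0875/12)^24 ≈ 1.19049009133; balance ≈ 424,207.3342.
Account B is larger by 20,028.5692.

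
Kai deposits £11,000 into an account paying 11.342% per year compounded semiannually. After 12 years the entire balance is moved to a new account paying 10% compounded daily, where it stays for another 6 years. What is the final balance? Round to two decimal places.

After 12 years at 11.342%: 11,000 × 3.7578515141 ≈ 41,336.3667.
Then 6 years at 10%: 41,336.3667 × 1.8219690707 ≈ 75,313.5815.

£75,313.58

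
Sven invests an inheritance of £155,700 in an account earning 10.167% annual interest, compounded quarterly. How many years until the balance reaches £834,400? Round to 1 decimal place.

16.7 years

(1 + 0.0254175)^(4t) = 834,400/155,700 = 5.359.
4t·ln(1 + 0.0254175) = ln(5.359); 4t = 1.6788/0.0250998 ≈ 66.8841.
t ≈ 16.7210 years.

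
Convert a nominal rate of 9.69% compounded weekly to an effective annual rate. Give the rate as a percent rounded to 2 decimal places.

One year is 52 periods at 0.00186346 each: (1 + 0.00186346)^52 ≈ 1.101651.
EAR = 1.101651 − 1 ≈ 10.16508%.

10.17%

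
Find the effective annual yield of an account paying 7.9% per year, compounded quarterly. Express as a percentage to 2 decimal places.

One year is 4 periods at 0.01975 each: (1 + 0.01975)^4 ≈ 1.081371.
EAR = 1.081371 − 1 ≈ 8.13713%.

8.14%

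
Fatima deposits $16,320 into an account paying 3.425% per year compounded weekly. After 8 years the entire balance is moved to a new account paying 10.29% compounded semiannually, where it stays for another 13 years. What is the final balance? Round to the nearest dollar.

$79,101

Phase 1: 16,320·(1 + 0.03425/52)^416 ≈ 21,462.3697.
Phase 2: 21,462.3697·(1 + 0.05145)^26 ≈ 79,100.9920.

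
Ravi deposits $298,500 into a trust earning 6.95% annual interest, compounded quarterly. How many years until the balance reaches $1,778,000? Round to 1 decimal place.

We need (1 + 0.017375)^(4t) = 5.9564, so 4t = ln 5.9564 / ln 1.017375 ≈ 103.5932.
t ≈ 103.5932/4 = 25.8983 years.

25.9 years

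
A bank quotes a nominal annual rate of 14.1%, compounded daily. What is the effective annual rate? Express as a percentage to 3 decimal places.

15.139%

One year is 365 periods at 0.000386301 each: (1 + 0.000386301)^365 ≈ 1.151393.
EAR = 1.151393 − 1 ≈ 15.13933%.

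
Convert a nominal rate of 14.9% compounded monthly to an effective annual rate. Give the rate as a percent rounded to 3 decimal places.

15.961%

One year is 12 periods at 0.0124167 each: (1 + 0.0124167)^12 ≈ 1.159609.
EAR = 1.159609 − 1 ≈ 15.96086%.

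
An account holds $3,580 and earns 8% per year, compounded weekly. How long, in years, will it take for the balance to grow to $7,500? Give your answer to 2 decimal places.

We need (1 + 0.00153846)^(52t) = 2.095, so 52t = ln 2.095 / ln 1.001538 ≈ 481.0708.
t ≈ 481.0708/52 = 9.2514 years.

9.25 years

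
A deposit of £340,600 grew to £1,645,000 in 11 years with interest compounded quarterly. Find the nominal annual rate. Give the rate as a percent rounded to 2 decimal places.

(1 + r/4)^44 = 1,645,000/340,600 = 4.82971.
1 + r/4 = 4.82971^(1/44) ≈ 1.036439, so r/4 ≈ 0.0364388.
r ≈ 4·0.0364388 = 14.57552%.

14.58%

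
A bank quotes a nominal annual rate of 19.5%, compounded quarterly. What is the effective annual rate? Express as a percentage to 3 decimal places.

20.973%

EAR = (1 + 19.5%/4)^4 − 1 = (1 + 0.04875)^4 − 1.
(1 + 0.04875)^4 ≈ 1.209728, so EAR ≈ 20.97285%.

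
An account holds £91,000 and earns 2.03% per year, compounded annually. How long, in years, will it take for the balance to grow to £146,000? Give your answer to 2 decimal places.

23.52 years

(1 + 0.0203)^t = 146,000/91,000 = 1.6044.
t·ln(1 + 0.0203) = ln(1.6044); t = 0.47275/0.0200967 ≈ 23.5236.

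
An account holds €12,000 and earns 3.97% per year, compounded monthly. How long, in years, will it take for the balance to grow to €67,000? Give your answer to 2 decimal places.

(1 + 0.00330833)^(12t) = 67,000/12,000 = 5.5833.
12t·ln(1 + 0.00330833) = ln(5.5833); 12t = 1.7198/0.00330287 ≈ 520.6940.
t ≈ 43.3912 years.

43.39 years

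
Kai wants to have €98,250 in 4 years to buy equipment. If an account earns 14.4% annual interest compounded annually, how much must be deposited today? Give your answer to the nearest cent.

€57,362.55

Growth factor = (1 + 0.144)^4 ≈ 1.7127899177.
P = 98,250/1.7127899177 ≈ 57,362.5516.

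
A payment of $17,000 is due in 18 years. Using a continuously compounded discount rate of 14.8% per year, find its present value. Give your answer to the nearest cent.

P = A·e^(−rt) = 17,000·e^(−2.664).
e^(−2.664) ≈ 0.069668987698, so P ≈ 1,184.3728.

$1,184.37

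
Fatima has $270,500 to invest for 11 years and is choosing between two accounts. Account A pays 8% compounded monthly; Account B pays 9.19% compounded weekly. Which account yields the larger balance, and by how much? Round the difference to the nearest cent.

A: (1 + 0.08/12)^132 ≈ 2.4038692793, so 270,500 × 2.4038692793 ≈ 650,246.6401.
B: (1 + 0.0919/52)^572 ≈ 2.74562233581, so 270,500 × 2.74562233581 ≈ 742,690.8418.
Difference ≈ 92,444.2018 in favor of B.

Account B, by $92,444.20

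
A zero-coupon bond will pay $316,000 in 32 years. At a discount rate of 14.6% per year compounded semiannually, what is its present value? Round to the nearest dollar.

Growth factor = (1 + 0.073)^64 ≈ 90.8619819668.
P = 316,000/90.8619819668 ≈ 3,477.8022.

$3,478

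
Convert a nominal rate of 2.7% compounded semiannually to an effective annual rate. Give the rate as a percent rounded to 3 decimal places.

One year is 2 periods at 0.0135 each: (1 + 0.0135)^2 ≈ 1.027182.
EAR = 1.027182 − 1 ≈ 2.71823%.

2.718%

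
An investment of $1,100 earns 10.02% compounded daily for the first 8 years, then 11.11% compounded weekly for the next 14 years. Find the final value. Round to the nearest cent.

$11,594.62

After 8 years at 10.02%: 1,100 × 2.228859439 ≈ 2,451.7454.
Then 14 years at 11.11%: 2,451.7454 × 4.7291277476 ≈ 11,594.6171.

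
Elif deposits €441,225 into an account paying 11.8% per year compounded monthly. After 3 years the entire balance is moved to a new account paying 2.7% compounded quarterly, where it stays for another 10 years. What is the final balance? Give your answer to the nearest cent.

Phase 1: 441,225·(1 + 0.118/12)^36 ≈ 627,551.5229.
Phase 2: 627,551.5229·(1 + 0.00675)^40 ≈ 821,324.7668.

€821,324.77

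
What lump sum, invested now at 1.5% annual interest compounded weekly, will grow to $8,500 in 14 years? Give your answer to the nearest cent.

Periodic rate = 1.5%/52 = 0.000288462; 728 periods.
P = 8,500/(1 + 0.015/52)^728 ≈ 8,500/1.233640701 ≈ 6,890.1747.

$6,890.17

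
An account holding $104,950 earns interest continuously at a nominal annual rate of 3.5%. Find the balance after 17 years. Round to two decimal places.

$190,277.60

A = P·e^(rt) = 104,950·e^(0.035·17) = 104,950·e^0.595.
e^0.595 ≈ 1.81303094496, so A ≈ 190,277.5977.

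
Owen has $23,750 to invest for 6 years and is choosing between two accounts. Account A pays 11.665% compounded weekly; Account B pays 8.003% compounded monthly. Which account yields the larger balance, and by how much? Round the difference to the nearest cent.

Account A, by $9,456.84

A: (1 + 0.11665/52)^312 ≈ 2.0119736183, so 23,750 × 2.0119736183 ≈ 47,784.3734.
B: (1 + 0.08003/12)^72 ≈ 1.6137906998, so 23,750 × 1.6137906998 ≈ 38,327.5291.
Difference ≈ 9,456.8443 in favor of A.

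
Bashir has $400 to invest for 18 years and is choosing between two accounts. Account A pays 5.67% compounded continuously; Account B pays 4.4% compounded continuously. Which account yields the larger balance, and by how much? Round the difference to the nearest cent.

Account A, by $226.82

A: e^(0.0567·18) = e^1.0206 ≈ 2.77485918, so 400 × 2.77485918 ≈ 1,109.9437.
B: e^(0.044·18) = e^0.792 ≈ 2.20780763, so 400 × 2.20780763 ≈ 883.1231.
Difference ≈ 226.8206 in favor of A.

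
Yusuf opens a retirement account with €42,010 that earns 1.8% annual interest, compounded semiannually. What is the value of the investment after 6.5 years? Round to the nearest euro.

Growth factor = (1 + 0.009)^13 ≈ 1.123531262.
A ≈ 42,010 × 1.123531262 ≈ 47,199.5483.

€47,200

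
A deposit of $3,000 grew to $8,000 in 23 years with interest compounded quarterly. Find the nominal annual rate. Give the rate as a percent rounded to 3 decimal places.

(1 + r/4)^92 = 8,000/3,000 = 2.66667.
1 + r/4 = 2.66667^(1/92) ≈ 1.010718, so r/4 ≈ 0.0107182.
r ≈ 4·0.0107182 = 4.28729%.

4.287%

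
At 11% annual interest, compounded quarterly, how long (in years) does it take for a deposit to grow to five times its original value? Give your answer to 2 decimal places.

14.83 years

(1 + 0.0275)^(4t) = 5.
4t = ln 5 / ln(1 + 0.0275) ≈ 1.6094/0.0271287 ≈ 59.3261.
t ≈ 14.8315.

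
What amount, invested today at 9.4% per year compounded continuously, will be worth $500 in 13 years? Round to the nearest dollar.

$147

P = A·e^(−rt) = 500·e^(−1.222).
e^(−1.222) ≈ 0.294640297, so P ≈ 147.3201.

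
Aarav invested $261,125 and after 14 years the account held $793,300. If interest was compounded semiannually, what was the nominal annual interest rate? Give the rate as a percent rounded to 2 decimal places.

(1 + r/2)^28 = 793,300/261,125 = 3.03801.
1 + r/2 = 3.03801^(1/28) ≈ 1.040484, so r/2 ≈ 0.0404838.
r ≈ 2·0.0404838 = 8.09676%.

8.10%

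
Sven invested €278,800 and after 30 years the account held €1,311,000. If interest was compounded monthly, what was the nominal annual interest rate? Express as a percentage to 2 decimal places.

5.17%

(1 + r/12)^360 = 1,311,000/278,800 = 4.7023.
1 + r/12 = 4.7023^(1/360) ≈ 1.004309, so r/12 ≈ 0.0043094.
r ≈ 12·0.0043094 = 5.17128%.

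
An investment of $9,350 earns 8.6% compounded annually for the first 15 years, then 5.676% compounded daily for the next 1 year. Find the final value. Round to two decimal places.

$34,112.03

After 15 years at 8.6%: 9,350 × 3.4470483795 ≈ 32,229.9023.
Then 1 years at 5.676%: 32,229.9023 × 1.058397093 ≈ 34,112.0350.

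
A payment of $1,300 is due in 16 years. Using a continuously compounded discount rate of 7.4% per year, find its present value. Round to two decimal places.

P = A·e^(−rt) = 1,300·e^(−1.184).
e^(−1.184) ≈ 0.3060520786, so P ≈ 397.8677.

$397.87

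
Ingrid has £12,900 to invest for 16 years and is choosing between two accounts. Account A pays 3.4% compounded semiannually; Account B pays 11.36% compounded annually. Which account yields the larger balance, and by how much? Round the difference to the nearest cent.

Account B, by £50,029.65

A: (1 + 0.017)^32 ≈ 1.7150251515, so 12,900 × 1.7150251515 ≈ 22,123.8245.
B: (1 + 0.1136)^16 ≈ 5.5932928221, so 12,900 × 5.5932928221 ≈ 72,153.4774.
Difference ≈ 50,029.6529 in favor of B.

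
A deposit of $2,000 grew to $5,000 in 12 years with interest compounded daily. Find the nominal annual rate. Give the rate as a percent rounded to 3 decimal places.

7.637%

(1 + r/365)^4380 = 5,000/2,000 = 2.5.
1 + r/365 = 2.5^(1/4380) ≈ 1.000209, so r/365 ≈ 0.000209221.
r ≈ 365·0.000209221 = 7.63655%.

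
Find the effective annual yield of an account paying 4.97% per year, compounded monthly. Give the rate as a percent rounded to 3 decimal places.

EAR = (1 + 4.97%/12)^12 − 1 = (1 + 0.00414167)^12 − 1.
(1 + 0.00414167)^12 ≈ 1.050848, so EAR ≈ 5.08479%.

5.085%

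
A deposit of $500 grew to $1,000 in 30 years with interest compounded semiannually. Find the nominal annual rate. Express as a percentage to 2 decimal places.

2.32%

The 60-period growth factor is 1,000/500 = 2.
r/2 = 2^(1/60) − 1 ≈ 0.0116194, so r ≈ 2·0.0116194 = 2.32389%.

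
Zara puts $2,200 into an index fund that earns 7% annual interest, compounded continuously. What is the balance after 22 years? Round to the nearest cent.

$10,262.10

A = P·e^(rt) = 2,200·e^(0.07·22) = 2,200·e^1.54.
e^1.54 ≈ 4.664590271, so A ≈ 10,262.0986.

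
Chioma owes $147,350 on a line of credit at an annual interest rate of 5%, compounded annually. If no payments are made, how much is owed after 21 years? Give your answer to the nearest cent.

$410,511.59

Annual rate = 5% = 0.05; years = 21.
A = 147,350·(1 + 0.05)^21 ≈ 147,350·2.7859625904 ≈ 410,511.5877.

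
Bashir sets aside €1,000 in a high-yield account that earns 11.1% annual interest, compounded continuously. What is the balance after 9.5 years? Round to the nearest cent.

A = P·e^(rt) = 1,000·e^(0.111·9.5) = 1,000·e^1.0545.
e^1.0545 ≈ 2.870539525, so A ≈ 2,870.5395.

€2,870.54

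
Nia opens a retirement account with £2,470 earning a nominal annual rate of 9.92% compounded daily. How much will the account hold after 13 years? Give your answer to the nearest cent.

£8,967.82

Periodic rate = 9.92%/365 = 0.000271781; periods = 365·13 = 4745.
A = 2,470·(1 + 0.0992/365)^4745 ≈ 2,470·3.630697532 ≈ 8,967.8229.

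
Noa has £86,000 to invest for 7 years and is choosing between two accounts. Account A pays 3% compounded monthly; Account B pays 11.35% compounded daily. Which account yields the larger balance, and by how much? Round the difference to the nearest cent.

A: (1 + 0.0025)^84 ≈ 1.23335480055, so 86,000 × 1.23335480055 ≈ 106,068.5128.
B: (1 + 0.1135/365)^2555 ≈ 2.21306071694, so 86,000 × 2.21306071694 ≈ 190,323.2217.
Difference ≈ 84,254.7088 in favor of B.

Account B, by £84,254.71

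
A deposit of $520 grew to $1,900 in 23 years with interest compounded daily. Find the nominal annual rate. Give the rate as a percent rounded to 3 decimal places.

5.634%

(1 + r/365)^8395 = 1,900/520 = 3.65385.
1 + r/365 = 3.65385^(1/8395) ≈ 1.000154, so r/365 ≈ 0.000154363.
r ≈ 365·0.000154363 = 5.63426%.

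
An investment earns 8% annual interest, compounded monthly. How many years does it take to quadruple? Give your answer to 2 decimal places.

(1 + 0.00666667)^(12t) = 4.
12t = ln 4 / ln(1 + 0.00666667) ≈ 1.3863/0.00664454 ≈ 208.6365.
t ≈ 17.3864.

17.39 years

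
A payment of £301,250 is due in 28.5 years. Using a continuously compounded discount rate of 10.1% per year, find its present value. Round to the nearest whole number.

£16,936

P = A·e^(−rt) = 301,250·e^(−2.8785).
e^(−2.8785) ≈ 0.0562190281616, so P ≈ 16,935.9822.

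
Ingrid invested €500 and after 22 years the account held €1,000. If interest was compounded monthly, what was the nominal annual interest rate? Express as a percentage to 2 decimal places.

The 264-period growth factor is 1,000/500 = 2.
r/12 = 2^(1/264) − 1 ≈ 0.00262901, so r ≈ 12·0.00262901 = 3.15481%.

3.15%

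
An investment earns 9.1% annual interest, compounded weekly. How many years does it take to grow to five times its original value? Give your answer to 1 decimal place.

17.7 years

(1 + 0.00175)^(52t) = 5.
52t = ln 5 / ln(1 + 0.00175) ≈ 1.6094/0.00174847 ≈ 920.4833.
t ≈ 17.7016.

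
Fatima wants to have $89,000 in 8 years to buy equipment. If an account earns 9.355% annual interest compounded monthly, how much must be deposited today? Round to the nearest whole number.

$42,230

Growth factor = (1 + 0.09355/12)^96 ≈ 2.1074904352.
P = 89,000/2.1074904352 ≈ 42,230.3221.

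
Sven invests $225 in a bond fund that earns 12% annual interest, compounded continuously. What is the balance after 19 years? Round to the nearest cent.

$2,199.75

A = P·e^(rt) = 225·e^(0.12·19) = 225·e^2.28.
e^2.28 ≈ 9.77668041, so A ≈ 2,199.7531.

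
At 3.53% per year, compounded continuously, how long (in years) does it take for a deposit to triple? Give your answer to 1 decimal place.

31.1 years

e^(0.0353t) = 3, so 0.0353t = ln 3 ≈ 1.0986.
t ≈ 1.0986/0.0353 ≈ 31.1222.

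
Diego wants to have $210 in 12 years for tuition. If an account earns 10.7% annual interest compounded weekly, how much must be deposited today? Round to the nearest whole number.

$58

Periodic rate = 10.7%/52 = 0.00205769; 624 periods.
P = 210/(1 + 0.107/52)^624 ≈ 210/3.60629443 ≈ 58.2315.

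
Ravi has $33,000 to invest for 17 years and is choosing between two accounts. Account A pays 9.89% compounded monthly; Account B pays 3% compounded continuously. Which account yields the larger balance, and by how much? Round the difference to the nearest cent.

A: (1 + 0.0989/12)^204 ≈ 5.33564339643, so 33,000 × 5.33564339643 ≈ 176,076.2321.
B: e^(0.03·17) = e^0.51 ≈ 1.6652911949, so 33,000 × 1.6652911949 ≈ 54,954.6094.
Difference ≈ 121,121.6226 in favor of A.

Account A, by $121,121.62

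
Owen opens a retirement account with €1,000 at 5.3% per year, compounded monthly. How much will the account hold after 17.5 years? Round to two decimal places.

Periodic rate = 5.3%/12 = 0.00441667; periods = 12·17.5 = 210.
A = 1,000·(1 + 0.053/12)^210 ≈ 1,000·2.52302299 ≈ 2,523.0230.

€2,523.02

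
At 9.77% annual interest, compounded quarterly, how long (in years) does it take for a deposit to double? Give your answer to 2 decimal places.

(1 + 0.024425)^(4t) = 2.
4t = ln 2 / ln(1 + 0.024425) ≈ 0.69315/0.0241315 ≈ 28.7238.
t ≈ 7.1809.

7.18 years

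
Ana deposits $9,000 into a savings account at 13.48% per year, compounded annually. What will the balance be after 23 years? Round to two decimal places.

$164,963.19

Growth factor = (1 + 0.1348)^23 ≈ 18.3292427861.
A ≈ 9,000 × 18.3292427861 ≈ 164,963.1851.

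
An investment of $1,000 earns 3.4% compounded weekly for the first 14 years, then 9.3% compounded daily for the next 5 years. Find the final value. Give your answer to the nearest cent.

$2,561.99

Phase 1: 1,000·(1 + 0.034/52)^728 ≈ 1,609.3727.
Phase 2: 1,609.3727·(1 + 0.093/365)^1825 ≈ 2,561.9924.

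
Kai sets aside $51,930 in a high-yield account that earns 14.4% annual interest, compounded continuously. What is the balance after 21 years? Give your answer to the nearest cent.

A = P·e^(rt) = 51,930·e^(0.144·21) = 51,930·e^3.024.
e^3.024 ≈ 20.57342100006, so A ≈ 1,068,377.7525.

$1,068,377.75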